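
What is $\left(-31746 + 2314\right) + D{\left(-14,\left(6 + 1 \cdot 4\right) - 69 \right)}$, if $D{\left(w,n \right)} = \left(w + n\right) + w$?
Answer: $-29519$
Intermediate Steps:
$D{\left(w,n \right)} = n + 2 w$ ($D{\left(w,n \right)} = \left(n + w\right) + w = n + 2 w$)
$\left(-31746 + 2314\right) + D{\left(-14,\left(6 + 1 \cdot 4\right) - 69 \right)} = \left(-31746 + 2314\right) + \left(\left(\left(6 + 1 \cdot 4\right) - 69\right) + 2 \left(-14\right)\right) = -29432 + \left(\left(\left(6 + 4\right) - 69\right) - 28\right) = -29432 + \left(\left(10 - 69\right) - 28\right) = -29432 - 87 = -29519$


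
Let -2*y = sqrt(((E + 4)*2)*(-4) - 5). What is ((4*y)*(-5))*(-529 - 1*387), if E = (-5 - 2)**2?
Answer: -9160*I*sqrt(429) ≈ -1.8972e+5*I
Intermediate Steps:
E = 49 (E = (-7)**2 = 49)
y = -I*sqrt(429)/2 (y = -sqrt(((49 + 4)*2)*(-4) - 5)/2 = -sqrt((53*2)*(-4) - 5)/2 = -sqrt(106*(-4) - 5)/2 = -sqrt(-424 - 5)/2 = -I*sqrt(429)/2 ≈ -10.356*I)
((4*y)*(-5))*(-529 - 1*387) = ((4*(-I*sqrt(429)/2))*(-5))*(-529 - 1*387) = (-2*I*sqrt(429)*(-5))*(-529 - 387) = (10*I*sqrt(429))*(-916) = -9160*I*sqrt(429)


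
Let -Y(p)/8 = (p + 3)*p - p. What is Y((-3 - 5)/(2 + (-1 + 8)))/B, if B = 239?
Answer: 640/19359 ≈ 0.033060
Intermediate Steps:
Y(p) = 8*p - 8*p*(3 + p) (Y(p) = -8*((p + 3)*p - p) = -8*((3 + p)*p - p) = -8*(p*(3 + p) - p) = -8*(-p + p*(3 + p)) = 8*p - 8*p*(3 + p))
Y((-3 - 5)/(2 + (-1 + 8)))/B = -8*(-3 - 5)/(2 + (-1 + 8))*(2 + (-3 - 5)/(2 + (-1 + 8)))/239 = -8*(-8/(2 + 7))*(2 - 8/(2 + 7))*(1/239) = -8*(-8/9)*(2 - 8/9)*(1/239) = -8*(-8/9)*10/9*(1/239) = (640/81)*(1/239) = 640/19359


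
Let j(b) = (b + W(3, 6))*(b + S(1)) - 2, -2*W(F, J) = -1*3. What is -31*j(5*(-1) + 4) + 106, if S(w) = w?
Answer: 168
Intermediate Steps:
W(F, J) = 3/2 (W(F, J) = -(-1)*3/2 = -1/2*(-3) = 3/2)
j(b) = -2 + (1 + b)*(3/2 + b) (j(b) = (b + 3/2)*(b + 1) - 2 = (3/2 + b)*(1 + b) - 2 = (1 + b)*(3/2 + b) - 2 = -2 + (1 + b)*(3/2 + b))
-31*j(5*(-1) + 4) + 106 = -31*(-1/2 + (5*(-1) + 4)**2 + 5*(5*(-1) + 4)/2) + 106 = -31*(-1/2 + (-5 + 4)**2 + 5*(-5 + 4)/2) + 106 = -31*(-1/2 + (-1)**2 + (5/2)*(-1)) + 106 = -31*(-1/2 + 1 - 5/2) + 106 = -31*(-2) + 106 = 62 + 106 = 168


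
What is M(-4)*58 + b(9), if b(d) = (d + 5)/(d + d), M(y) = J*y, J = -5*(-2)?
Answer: -20873/9 ≈ -2319.2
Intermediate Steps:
J = 10
M(y) = 10*y
b(d) = (5 + d)/(2*d) (b(d) = (5 + d)/((2*d)) = (5 + d)*(1/(2*d)) = (5 + d)/(2*d))
M(-4)*58 + b(9) = (10*(-4))*58 + (1/2)*(5 + 9)/9 = -40*58 + (1/2)*(1/9)*14 = -2320 + 7/9 = -20873/9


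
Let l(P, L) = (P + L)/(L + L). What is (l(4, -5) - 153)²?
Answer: 2337841/100 ≈ 23378.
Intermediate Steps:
l(P, L) = (L + P)/(2*L) (l(P, L) = (L + P)/((2*L)) = (L + P)*(1/(2*L)) = (L + P)/(2*L))
(l(4, -5) - 153)² = ((½)*(-5 + 4)/(-5) - 153)² = ((½)*(-⅕)*(-1) - 153)² = (⅒ - 153)² = (-1529/10)² = 2337841/100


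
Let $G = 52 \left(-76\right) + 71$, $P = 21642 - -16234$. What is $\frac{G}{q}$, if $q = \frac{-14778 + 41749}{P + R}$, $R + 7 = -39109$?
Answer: $\frac{4812440}{26971} \approx 178.43$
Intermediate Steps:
$R = -39116$ ($R = -7 - 39109 = -39116$)
$P = 37876$ ($P = 21642 + 16234 = 37876$)
$G = -3881$ ($G = -3952 + 71 = -3881$)
$q = - \frac{26971}{1240}$ ($q = \frac{-14778 + 41749}{37876 - 39116} = \frac{26971}{-1240} = 26971 \left(- \frac{1}{1240}\right) = - \frac{26971}{1240} \approx -21.751$)
$\frac{G}{q} = - \frac{3881}{- \frac{26971}{1240}} = \left(-3881\right) \left(- \frac{1240}{26971}\right) = \frac{4812440}{26971}$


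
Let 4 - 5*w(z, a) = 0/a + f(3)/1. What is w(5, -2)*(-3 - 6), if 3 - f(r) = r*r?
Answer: -18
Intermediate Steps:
f(r) = 3 - r² (f(r) = 3 - r*r = 3 - r²)
w(z, a) = 2 (w(z, a) = ⅘ - (0/a + (3 - 1*3²)/1)/5 = ⅘ - (0 + (3 - 1*9)*1)/5 = ⅘ - (0 + (3 - 9)*1)/5 = ⅘ - (0 - 6*1)/5 = ⅘ - (0 - 6)/5 = ⅘ - ⅕*(-6) = ⅘ + 6/5 = 2)
w(5, -2)*(-3 - 6) = 2*(-3 - 6) = 2*(-9) = -18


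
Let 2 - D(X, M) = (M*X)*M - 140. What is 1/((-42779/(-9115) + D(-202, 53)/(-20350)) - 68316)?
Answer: -741961/50705018703 ≈ -1.4633e-5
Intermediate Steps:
D(X, M) = 142 - X*M² (D(X, M) = 2 - ((M*X)*M - 140) = 2 - (X*M² - 140) = 2 - (-140 + X*M²) = 2 + (140 - X*M²) = 142 - X*M²)
1/((-42779/(-9115) + D(-202, 53)/(-20350)) - 68316) = 1/((-42779/(-9115) + (142 - 1*(-202)*53²)/(-20350)) - 68316) = 1/((-42779*(-1/9115) + (142 - 1*(-202)*2809)*(-1/20350)) - 68316) = 1/((42779/9115 + (142 + 567418)*(-1/20350)) - 68316) = 1/((42779/9115 + 567560*(-1/20350)) - 68316) = 1/((42779/9115 - 56756/2035) - 68316) = 1/(-17211027/741961 - 68316) = 1/(-50705018703/741961) = -741961/50705018703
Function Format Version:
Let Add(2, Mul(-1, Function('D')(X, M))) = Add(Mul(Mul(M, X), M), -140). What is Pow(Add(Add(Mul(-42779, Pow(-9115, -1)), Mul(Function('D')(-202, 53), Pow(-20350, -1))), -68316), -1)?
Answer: Rational(-741961, 50705018703) ≈ -1.4633e-5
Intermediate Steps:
Function('D')(X, M) = Add(142, Mul(-1, X, Pow(M, 2))) (Function('D')(X, M) = Add(2, Mul(-1, Add(Mul(Mul(M, X), M), -140))) = Add(2, Mul(-1, Add(Mul(X, Pow(M, 2)), -140))) = Add(2, Mul(-1, Add(-140, Mul(X, Pow(M, 2))))) = Add(2, Add(140, Mul(-1, X, Pow(M, 2)))) = Add(142, Mul(-1, X, Pow(M, 2))))
Pow(Add(Add(Mul(-42779, Pow(-9115, -1)), Mul(Function('D')(-202, 53), Pow(-20350, -1))), -68316), -1) = Pow(Add(Add(Mul(-42779, Pow(-9115, -1)), Mul(Add(142, Mul(-1, -202, Pow(53, 2))), Pow(-20350, -1))), -68316), -1) = Pow(Add(Add(Mul(-42779, Rational(-1, 9115)), Mul(Add(142, Mul(-1, -202, 2809)), Rational(-1, 20350))), -68316), -1) = Pow(Add(Add(Rational(42779, 9115), Mul(Add(142, 567418), Rational(-1, 20350))), -68316), -1) = Pow(Add(Add(Rational(42779, 9115), Mul(567560, Rational(-1, 20350))), -68316), -1) = Pow(Add(Add(Rational(42779, 9115), Rational(-56756, 2035)), -68316), -1) = Pow(Add(Rational(-17211027, 741961), -68316), -1) = Pow(Rational(-50705018703, 741961), -1) = Rational(-741961, 50705018703)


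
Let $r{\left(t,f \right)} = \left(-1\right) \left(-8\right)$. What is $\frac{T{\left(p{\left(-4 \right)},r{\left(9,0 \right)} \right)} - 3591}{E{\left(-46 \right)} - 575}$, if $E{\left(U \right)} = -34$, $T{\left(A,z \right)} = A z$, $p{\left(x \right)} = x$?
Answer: $\frac{3623}{609} \approx 5.9491$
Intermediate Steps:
$r{\left(t,f \right)} = 8$
$\frac{T{\left(p{\left(-4 \right)},r{\left(9,0 \right)} \right)} - 3591}{E{\left(-46 \right)} - 575} = \frac{\left(-4\right) 8 - 3591}{-34 - 575} = \frac{-32 - 3591}{-609} = \left(-3623\right) \left(- \frac{1}{609}\right) = \frac{3623}{609}$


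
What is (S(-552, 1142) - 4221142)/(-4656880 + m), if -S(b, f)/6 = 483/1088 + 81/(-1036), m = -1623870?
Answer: 594742332427/884932552000 ≈ 0.67208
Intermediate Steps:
S(b, f) = -309195/140896 (S(b, f) = -6*(483/1088 + 81/(-1036)) = -6*(483*(1/1088) + 81*(-1/1036)) = -6*(483/1088 - 81/1036) = -6*103065/281792 = -309195/140896)
(S(-552, 1142) - 4221142)/(-4656880 + m) = (-309195/140896 - 4221142)/(-4656880 - 1623870) = -594742332427/140896/(-6280750) = -594742332427/140896*(-1/6280750) = 594742332427/884932552000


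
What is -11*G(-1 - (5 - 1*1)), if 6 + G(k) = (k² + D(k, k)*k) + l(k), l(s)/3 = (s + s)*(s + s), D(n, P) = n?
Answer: -3784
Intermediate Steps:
l(s) = 12*s² (l(s) = 3*((s + s)*(s + s)) = 3*((2*s)*(2*s)) = 3*(4*s²) = 12*s²)
G(k) = -6 + 14*k² (G(k) = -6 + ((k² + k*k) + 12*k²) = -6 + ((k² + k²) + 12*k²) = -6 + (2*k² + 12*k²) = -6 + 14*k²)
-11*G(-1 - (5 - 1*1)) = -11*(-6 + 14*(-1 - (5 - 1*1))²) = -11*(-6 + 14*(-1 - (5 - 1))²) = -11*(-6 + 14*(-1 - 1*4)²) = -11*(-6 + 14*(-1 - 4)²) = -11*(-6 + 14*(-5)²) = -11*(-6 + 14*25) = -11*(-6 + 350) = -11*344 = -3784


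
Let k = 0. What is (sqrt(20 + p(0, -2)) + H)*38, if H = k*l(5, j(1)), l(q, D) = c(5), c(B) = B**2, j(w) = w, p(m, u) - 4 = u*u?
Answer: 76*sqrt(7) ≈ 201.08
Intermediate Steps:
p(m, u) = 4 + u**2 (p(m, u) = 4 + u*u = 4 + u**2)
l(q, D) = 25 (l(q, D) = 5**2 = 25)
H = 0 (H = 0*25 = 0)
(sqrt(20 + p(0, -2)) + H)*38 = (sqrt(20 + (4 + (-2)**2)) + 0)*38 = (sqrt(20 + (4 + 4)) + 0)*38 = (sqrt(20 + 8) + 0)*38 = (sqrt(28) + 0)*38 = (2*sqrt(7) + 0)*38 = (2*sqrt(7))*38 = 76*sqrt(7)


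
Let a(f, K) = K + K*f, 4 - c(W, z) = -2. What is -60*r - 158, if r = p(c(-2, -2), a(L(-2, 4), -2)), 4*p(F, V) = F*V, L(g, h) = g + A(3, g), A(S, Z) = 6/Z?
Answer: -878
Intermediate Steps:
c(W, z) = 6 (c(W, z) = 4 - 1*(-2) = 4 + 2 = 6)
L(g, h) = g + 6/g
p(F, V) = F*V/4 (p(F, V) = (F*V)/4 = F*V/4)
r = 12 (r = (1/4)*6*(-2*(1 + (-2 + 6/(-2)))) = (1/4)*6*(-2*(1 + (-2 + 6*(-1/2)))) = (1/4)*6*(-2*(1 + (-2 - 3))) = (1/4)*6*(-2*(1 - 5)) = (1/4)*6*(-2*(-4)) = (1/4)*6*8 = 12)
-60*r - 158 = -60*12 - 158 = -720 - 158 = -878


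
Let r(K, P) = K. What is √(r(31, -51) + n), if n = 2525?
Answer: 6*√71 ≈ 50.557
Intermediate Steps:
√(r(31, -51) + n) = √(31 + 2525) = √2556 = 6*√71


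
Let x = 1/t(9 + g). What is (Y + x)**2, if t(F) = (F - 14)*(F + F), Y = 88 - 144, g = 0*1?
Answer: 25411681/8100 ≈ 3137.2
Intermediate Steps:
g = 0
Y = -56
t(F) = 2*F*(-14 + F) (t(F) = (-14 + F)*(2*F) = 2*F*(-14 + F))
x = -1/90 (x = 1/(2*(9 + 0)*(-14 + (9 + 0))) = 1/(2*9*(-14 + 9)) = 1/(2*9*(-5)) = 1/(-90) = -1/90 ≈ -0.011111)
(Y + x)**2 = (-56 - 1/90)**2 = (-5041/90)**2 = 25411681/8100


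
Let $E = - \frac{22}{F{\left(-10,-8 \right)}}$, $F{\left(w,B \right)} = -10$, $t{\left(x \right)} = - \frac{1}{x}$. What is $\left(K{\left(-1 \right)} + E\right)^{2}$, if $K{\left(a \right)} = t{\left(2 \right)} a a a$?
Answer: $\frac{729}{100} \approx 7.29$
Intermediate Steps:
$E = \frac{11}{5}$ ($E = - \frac{22}{-10} = \left(-22\right) \left(- \frac{1}{10}\right) = \frac{11}{5} \approx 2.2$)
$K{\left(a \right)} = - \frac{a^{3}}{2}$ ($K{\left(a \right)} = - \frac{1}{2} a a a = \left(-1\right) \frac{1}{2} a^{2} a = - \frac{a^{2}}{2} a = - \frac{a^{3}}{2}$)
$\left(K{\left(-1 \right)} + E\right)^{2} = \left(- \frac{\left(-1\right)^{3}}{2} + \frac{11}{5}\right)^{2} = \left(\left(- \frac{1}{2}\right) \left(-1\right) + \frac{11}{5}\right)^{2} = \left(\frac{1}{2} + \frac{11}{5}\right)^{2} = \left(\frac{27}{10}\right)^{2} = \frac{729}{100}$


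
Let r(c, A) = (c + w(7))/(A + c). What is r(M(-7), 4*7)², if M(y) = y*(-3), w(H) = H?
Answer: 16/49 ≈ 0.32653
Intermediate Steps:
M(y) = -3*y
r(c, A) = (7 + c)/(A + c) (r(c, A) = (c + 7)/(A + c) = (7 + c)/(A + c))
r(M(-7), 4*7)² = ((7 - 3*(-7))/(4*7 - 3*(-7)))² = ((7 + 21)/(28 + 21))² = (28/49)² = ((1/49)*28)² = (4/7)² = 16/49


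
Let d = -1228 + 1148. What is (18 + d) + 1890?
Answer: 1828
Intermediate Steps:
d = -80
(18 + d) + 1890 = (18 - 80) + 1890 = -62 + 1890 = 1828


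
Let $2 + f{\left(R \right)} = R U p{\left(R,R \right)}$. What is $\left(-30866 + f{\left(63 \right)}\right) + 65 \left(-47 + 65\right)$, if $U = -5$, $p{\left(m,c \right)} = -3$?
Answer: $-28753$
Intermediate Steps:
$f{\left(R \right)} = -2 + 15 R$ ($f{\left(R \right)} = -2 + R \left(-5\right) \left(-3\right) = -2 + - 5 R \left(-3\right) = -2 + 15 R$)
$\left(-30866 + f{\left(63 \right)}\right) + 65 \left(-47 + 65\right) = \left(-30866 + \left(-2 + 15 \cdot 63\right)\right) + 65 \left(-47 + 65\right) = \left(-30866 + \left(-2 + 945\right)\right) + 65 \cdot 18 = \left(-30866 + 943\right) + 1170 = -29923 + 1170 = -28753$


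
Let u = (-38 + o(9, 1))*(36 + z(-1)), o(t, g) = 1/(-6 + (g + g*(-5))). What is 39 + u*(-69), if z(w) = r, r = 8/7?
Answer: 683787/7 ≈ 97684.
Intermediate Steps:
r = 8/7 (r = 8*(⅐) = 8/7 ≈ 1.1429)
z(w) = 8/7
o(t, g) = 1/(-6 - 4*g) (o(t, g) = 1/(-6 + (g - 5*g)) = 1/(-6 - 4*g))
u = -9906/7 (u = (-38 - 1/(6 + 4*1))*(36 + 8/7) = (-38 - 1/(6 + 4))*(260/7) = (-38 - 1/10)*(260/7) = (-38 - 1*⅒)*(260/7) = (-38 - ⅒)*(260/7) = -381/10*260/7 = -9906/7 ≈ -1415.1)
39 + u*(-69) = 39 - 9906/7*(-69) = 39 + 683514/7 = 683787/7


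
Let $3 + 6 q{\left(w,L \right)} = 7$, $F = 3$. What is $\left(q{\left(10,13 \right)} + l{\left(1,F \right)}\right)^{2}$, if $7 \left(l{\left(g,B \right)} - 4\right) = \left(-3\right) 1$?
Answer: $\frac{7921}{441} \approx 17.961$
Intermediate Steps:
$l{\left(g,B \right)} = \frac{25}{7}$ ($l{\left(g,B \right)} = 4 + \frac{\left(-3\right) 1}{7} = 4 + \frac{1}{7} \left(-3\right) = 4 - \frac{3}{7} = \frac{25}{7}$)
$q{\left(w,L \right)} = \frac{2}{3}$ ($q{\left(w,L \right)} = - \frac{1}{2} + \frac{1}{6} \cdot 7 = - \frac{1}{2} + \frac{7}{6} = \frac{2}{3}$)
$\left(q{\left(10,13 \right)} + l{\left(1,F \right)}\right)^{2} = \left(\frac{2}{3} + \frac{25}{7}\right)^{2} = \left(\frac{89}{21}\right)^{2} = \frac{7921}{441}$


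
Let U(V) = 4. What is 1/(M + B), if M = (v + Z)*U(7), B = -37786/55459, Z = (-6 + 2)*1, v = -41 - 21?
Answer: -55459/14678962 ≈ -0.0037781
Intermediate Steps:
v = -62
Z = -4 (Z = -4*1 = -4)
B = -37786/55459 (B = -37786*1/55459 = -37786/55459 ≈ -0.68133)
M = -264 (M = (-62 - 4)*4 = -66*4 = -264)
1/(M + B) = 1/(-264 - 37786/55459) = 1/(-14678962/55459) = -55459/14678962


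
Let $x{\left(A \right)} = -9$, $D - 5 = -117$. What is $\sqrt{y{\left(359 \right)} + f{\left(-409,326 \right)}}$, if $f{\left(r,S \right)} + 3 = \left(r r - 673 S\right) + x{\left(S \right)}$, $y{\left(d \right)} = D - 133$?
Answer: $i \sqrt{52374} \approx 228.85 i$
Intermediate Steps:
$D = -112$ ($D = 5 - 117 = -112$)
$y{\left(d \right)} = -245$ ($y{\left(d \right)} = -112 - 133 = -245$)
$f{\left(r,S \right)} = -12 + r^{2} - 673 S$ ($f{\left(r,S \right)} = -3 - \left(9 + 673 S - r r\right) = -3 - \left(9 - r^{2} + 673 S\right) = -12 + r^{2} - 673 S$)
$\sqrt{y{\left(359 \right)} + f{\left(-409,326 \right)}} = \sqrt{-245 - \left(219410 - 167281\right)} = \sqrt{-245 - 52129} = \sqrt{-52374} = i \sqrt{52374}$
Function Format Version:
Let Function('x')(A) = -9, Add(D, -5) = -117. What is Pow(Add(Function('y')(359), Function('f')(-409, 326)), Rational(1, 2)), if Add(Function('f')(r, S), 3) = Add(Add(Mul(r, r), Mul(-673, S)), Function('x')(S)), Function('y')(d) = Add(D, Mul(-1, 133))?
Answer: Mul(I, Pow(52374, Rational(1, 2))) ≈ Mul(228.85, I)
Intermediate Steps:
D = -112 (D = Add(5, -117) = -112)
Function('y')(d) = -245 (Function('y')(d) = Add(-112, Mul(-1, 133)) = Add(-112, -133) = -245)
Function('f')(r, S) = Add(-12, Pow(r, 2), Mul(-673, S)) (Function('f')(r, S) = Add(-3, Add(Add(Mul(r, r), Mul(-673, S)), -9)) = Add(-3, Add(Add(Pow(r, 2), Mul(-673, S)), -9)) = Add(-3, Add(-9, Pow(r, 2), Mul(-673, S))) = Add(-12, Pow(r, 2), Mul(-673, S)))
Pow(Add(Function('y')(359), Function('f')(-409, 326)), Rational(1, 2)) = Pow(Add(-245, Add(-12, Pow(-409, 2), Mul(-673, 326))), Rational(1, 2)) = Pow(Add(-245, Add(-12, 167281, -219398)), Rational(1, 2)) = Pow(Add(-245, -52129), Rational(1, 2)) = Pow(-52374, Rational(1, 2)) = Mul(I, Pow(52374, Rational(1, 2)))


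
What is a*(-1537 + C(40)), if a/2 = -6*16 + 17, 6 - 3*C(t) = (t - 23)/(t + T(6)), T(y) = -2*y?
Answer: 10187603/42 ≈ 2.4256e+5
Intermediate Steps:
C(t) = 2 - (-23 + t)/(3*(-12 + t)) (C(t) = 2 - (t - 23)/(3*(t - 2*6)) = 2 - (-23 + t)/(3*(t - 12)) = 2 - (-23 + t)/(3*(-12 + t)))
a = -158 (a = 2*(-6*16 + 17) = 2*(-96 + 17) = 2*(-79) = -158)
a*(-1537 + C(40)) = -158*(-1537 + (-49 + 5*40)/(3*(-12 + 40))) = -158*(-1537 + (1/3)*(-49 + 200)/28) = -158*(-1537 + (1/3)*(1/28)*151) = -158*(-1537 + 151/84) = -158*(-128957/84) = 10187603/42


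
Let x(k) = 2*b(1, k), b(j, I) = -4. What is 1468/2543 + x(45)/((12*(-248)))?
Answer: 548639/945996 ≈ 0.57996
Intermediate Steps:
x(k) = -8 (x(k) = 2*(-4) = -8)
1468/2543 + x(45)/((12*(-248))) = 1468/2543 - 8/(12*(-248)) = 1468*(1/2543) - 8/(-2976) = 1468/2543 - 8*(-1/2976) = 1468/2543 + 1/372 = 548639/945996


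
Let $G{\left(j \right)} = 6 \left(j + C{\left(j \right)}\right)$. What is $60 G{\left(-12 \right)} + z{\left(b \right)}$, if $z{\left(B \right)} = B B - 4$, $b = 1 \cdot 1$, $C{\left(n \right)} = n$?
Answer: $-8643$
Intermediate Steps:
$b = 1$
$z{\left(B \right)} = -4 + B^{2}$ ($z{\left(B \right)} = B^{2} - 4 = -4 + B^{2}$)
$G{\left(j \right)} = 12 j$ ($G{\left(j \right)} = 6 \left(j + j\right) = 6 \cdot 2 j = 12 j$)
$60 G{\left(-12 \right)} + z{\left(b \right)} = 60 \cdot 12 \left(-12\right) - \left(4 - 1^{2}\right) = 60 \left(-144\right) + \left(-4 + 1\right) = -8640 - 3 = -8643$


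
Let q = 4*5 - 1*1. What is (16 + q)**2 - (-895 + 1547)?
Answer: 573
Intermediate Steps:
q = 19 (q = 20 - 1 = 19)
(16 + q)**2 - (-895 + 1547) = (16 + 19)**2 - (-895 + 1547) = 35**2 - 1*652 = 1225 - 652 = 573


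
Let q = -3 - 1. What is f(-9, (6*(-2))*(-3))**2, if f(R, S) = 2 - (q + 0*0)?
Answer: 36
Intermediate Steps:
q = -4
f(R, S) = 6 (f(R, S) = 2 - (-4 + 0*0) = 2 - (-4 + 0) = 2 - 1*(-4) = 2 + 4 = 6)
f(-9, (6*(-2))*(-3))**2 = 6**2 = 36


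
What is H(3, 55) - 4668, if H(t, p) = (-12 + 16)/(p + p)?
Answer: -256738/55 ≈ -4668.0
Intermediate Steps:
H(t, p) = 2/p (H(t, p) = 4/((2*p)) = 4*(1/(2*p)) = 2/p)
H(3, 55) - 4668 = 2/55 - 4668 = -256738/55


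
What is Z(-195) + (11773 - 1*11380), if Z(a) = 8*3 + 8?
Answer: 425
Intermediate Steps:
Z(a) = 32 (Z(a) = 24 + 8 = 32)
Z(-195) + (11773 - 1*11380) = 32 + (11773 - 1*11380) = 32 + (11773 - 11380) = 32 + 393 = 425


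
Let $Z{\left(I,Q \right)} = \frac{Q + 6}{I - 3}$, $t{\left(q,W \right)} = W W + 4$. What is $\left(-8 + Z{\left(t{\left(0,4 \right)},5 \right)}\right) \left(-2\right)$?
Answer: $\frac{250}{17} \approx 14.706$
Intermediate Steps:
$t{\left(q,W \right)} = 4 + W^{2}$ ($t{\left(q,W \right)} = W^{2} + 4 = 4 + W^{2}$)
$Z{\left(I,Q \right)} = \frac{6 + Q}{-3 + I}$
$\left(-8 + Z{\left(t{\left(0,4 \right)},5 \right)}\right) \left(-2\right) = \left(-8 + \frac{6 + 5}{-3 + \left(4 + 4^{2}\right)}\right) \left(-2\right) = \left(-8 + \frac{1}{-3 + \left(4 + 16\right)} 11\right) \left(-2\right) = \left(-8 + \frac{1}{-3 + 20} \cdot 11\right) \left(-2\right) = \left(-8 + \frac{1}{17} \cdot 11\right) \left(-2\right) = \left(-8 + \frac{11}{17}\right) \left(-2\right) = \left(- \frac{125}{17}\right) \left(-2\right) = \frac{250}{17}$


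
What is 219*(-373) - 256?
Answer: -81943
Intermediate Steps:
219*(-373) - 256 = -81687 - 256 = -81943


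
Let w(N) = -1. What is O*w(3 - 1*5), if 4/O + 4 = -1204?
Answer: 1/302 ≈ 0.0033113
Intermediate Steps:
O = -1/302 (O = 4/(-4 - 1204) = 4/(-1208) = 4*(-1/1208) = -1/302 ≈ -0.0033113)
O*w(3 - 1*5) = -1/302*(-1) = 1/302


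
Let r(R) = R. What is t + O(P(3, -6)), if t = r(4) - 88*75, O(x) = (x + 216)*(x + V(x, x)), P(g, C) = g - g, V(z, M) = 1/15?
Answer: -32908/5 ≈ -6581.6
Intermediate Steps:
V(z, M) = 1/15
P(g, C) = 0
O(x) = (216 + x)*(1/15 + x) (O(x) = (x + 216)*(x + 1/15) = (216 + x)*(1/15 + x))
t = -6596 (t = 4 - 88*75 = 4 - 6600 = -6596)
t + O(P(3, -6)) = -6596 + (72/5 + 0² + (3241/15)*0) = -6596 + (72/5 + 0 + 0) = -6596 + 72/5 = -32908/5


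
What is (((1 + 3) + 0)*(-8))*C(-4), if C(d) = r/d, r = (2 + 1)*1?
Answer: 24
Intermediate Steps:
r = 3 (r = 3*1 = 3)
C(d) = 3/d
(((1 + 3) + 0)*(-8))*C(-4) = (((1 + 3) + 0)*(-8))*(3/(-4)) = ((4 + 0)*(-8))*(3*(-¼)) = (4*(-8))*(-¾) = -32*(-¾) = 24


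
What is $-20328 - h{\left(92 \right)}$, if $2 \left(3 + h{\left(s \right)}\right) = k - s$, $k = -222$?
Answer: $-20168$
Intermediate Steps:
$h{\left(s \right)} = -114 - \frac{s}{2}$ ($h{\left(s \right)} = -3 + \frac{-222 - s}{2} = -3 - \left(111 + \frac{s}{2}\right) = -114 - \frac{s}{2}$)
$-20328 - h{\left(92 \right)} = -20328 - \left(-114 - 46\right) = -20328 - -160 = -20328 + 160 = -20168$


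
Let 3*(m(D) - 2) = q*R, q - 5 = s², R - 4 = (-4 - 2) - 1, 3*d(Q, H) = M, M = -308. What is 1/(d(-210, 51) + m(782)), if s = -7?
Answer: -3/464 ≈ -0.0064655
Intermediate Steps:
d(Q, H) = -308/3 (d(Q, H) = (⅓)*(-308) = -308/3)
R = -3 (R = 4 + ((-4 - 2) - 1) = 4 + (-6 - 1) = 4 - 7 = -3)
q = 54 (q = 5 + (-7)² = 5 + 49 = 54)
m(D) = -52 (m(D) = 2 + (54*(-3))/3 = 2 + (⅓)*(-162) = 2 - 54 = -52)
1/(d(-210, 51) + m(782)) = 1/(-308/3 - 52) = 1/(-464/3) = -3/464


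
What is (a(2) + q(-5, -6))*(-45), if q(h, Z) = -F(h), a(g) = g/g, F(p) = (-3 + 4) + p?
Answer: -225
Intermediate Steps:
F(p) = 1 + p
a(g) = 1
q(h, Z) = -1 - h (q(h, Z) = -(1 + h) = -1 - h)
(a(2) + q(-5, -6))*(-45) = (1 + (-1 - 1*(-5)))*(-45) = (1 + (-1 + 5))*(-45) = (1 + 4)*(-45) = 5*(-45) = -225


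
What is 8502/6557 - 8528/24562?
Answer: 76454014/80526517 ≈ 0.94943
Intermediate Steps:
8502/6557 - 8528/24562 = 8502*(1/6557) - 8528*1/24562 = 8502/6557 - 4264/12281 = 76454014/80526517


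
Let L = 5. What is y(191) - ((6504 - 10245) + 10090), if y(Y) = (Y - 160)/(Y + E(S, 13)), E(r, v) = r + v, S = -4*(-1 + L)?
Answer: -1193581/188 ≈ -6348.8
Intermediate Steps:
S = -16 (S = -4*(-1 + 5) = -4*4 = -16)
y(Y) = (-160 + Y)/(-3 + Y) (y(Y) = (Y - 160)/(Y + (-16 + 13)) = (-160 + Y)/(Y - 3) = (-160 + Y)/(-3 + Y))
y(191) - ((6504 - 10245) + 10090) = (-160 + 191)/(-3 + 191) - ((6504 - 10245) + 10090) = 31/188 - (-3741 + 10090) = (1/188)*31 - 1*6349 = 31/188 - 6349 = -1193581/188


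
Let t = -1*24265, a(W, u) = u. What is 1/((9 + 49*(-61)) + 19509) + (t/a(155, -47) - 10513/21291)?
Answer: 181513763719/351918939 ≈ 515.78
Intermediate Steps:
t = -24265
1/((9 + 49*(-61)) + 19509) + (t/a(155, -47) - 10513/21291) = 1/((9 + 49*(-61)) + 19509) + (-24265/(-47) - 10513/21291) = 1/((9 - 2989) + 19509) + (-24265*(-1/47) - 10513*1/21291) = 1/(-2980 + 19509) + (24265/47 - 10513/21291) = 1/16529 + 10981532/21291 = 181513763719/351918939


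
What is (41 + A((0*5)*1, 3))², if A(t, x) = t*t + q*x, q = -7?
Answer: 400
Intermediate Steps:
A(t, x) = t² - 7*x (A(t, x) = t*t - 7*x = t² - 7*x)
(41 + A((0*5)*1, 3))² = (41 + (((0*5)*1)² - 7*3))² = (41 + ((0*1)² - 21))² = (41 + (0² - 21))² = (41 + (0 - 21))² = (41 - 21)² = 20² = 400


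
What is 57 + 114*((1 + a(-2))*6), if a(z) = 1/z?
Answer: 399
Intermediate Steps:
57 + 114*((1 + a(-2))*6) = 57 + 114*((1 + 1/(-2))*6) = 57 + 114*((1 - ½)*6) = 57 + 114*((½)*6) = 57 + 114*3 = 57 + 342 = 399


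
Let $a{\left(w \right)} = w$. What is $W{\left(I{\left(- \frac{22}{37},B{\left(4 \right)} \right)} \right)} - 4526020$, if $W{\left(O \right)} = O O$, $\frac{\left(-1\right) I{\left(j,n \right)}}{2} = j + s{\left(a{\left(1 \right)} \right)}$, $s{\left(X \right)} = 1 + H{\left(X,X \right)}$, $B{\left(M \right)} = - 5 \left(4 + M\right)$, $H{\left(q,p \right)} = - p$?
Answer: $- \frac{6196119444}{1369} \approx -4.526 \cdot 10^{6}$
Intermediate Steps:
$B{\left(M \right)} = -20 - 5 M$
$s{\left(X \right)} = 1 - X$
$I{\left(j,n \right)} = - 2 j$ ($I{\left(j,n \right)} = - 2 \left(j + \left(1 - 1\right)\right) = - 2 \left(j + 0\right) = - 2 j$)
$W{\left(O \right)} = O^{2}$
$W{\left(I{\left(- \frac{22}{37},B{\left(4 \right)} \right)} \right)} - 4526020 = \left(- 2 \left(- \frac{22}{37}\right)\right)^{2} - 4526020 = \left(- 2 \left(\left(-22\right) \frac{1}{37}\right)\right)^{2} - 4526020 = \left(\left(-2\right) \left(- \frac{22}{37}\right)\right)^{2} - 4526020 = \left(\frac{44}{37}\right)^{2} - 4526020 = \frac{1936}{1369} - 4526020 = - \frac{6196119444}{1369}$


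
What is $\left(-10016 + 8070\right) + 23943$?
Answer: $21997$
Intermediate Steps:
$\left(-10016 + 8070\right) + 23943 = -1946 + 23943 = 21997$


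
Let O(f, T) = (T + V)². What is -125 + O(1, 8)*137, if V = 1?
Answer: 10972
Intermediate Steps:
O(f, T) = (1 + T)² (O(f, T) = (T + 1)² = (1 + T)²)
-125 + O(1, 8)*137 = -125 + (1 + 8)²*137 = -125 + 9²*137 = -125 + 81*137 = -125 + 11097 = 10972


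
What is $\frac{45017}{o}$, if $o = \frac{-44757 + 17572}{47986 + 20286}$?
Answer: $- \frac{3073400624}{27185} \approx -1.1306 \cdot 10^{5}$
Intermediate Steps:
$o = - \frac{27185}{68272} \approx -0.39819$
$\frac{45017}{o} = \frac{45017}{- \frac{27185}{68272}} = 45017 \left(- \frac{68272}{27185}\right) = - \frac{3073400624}{27185}$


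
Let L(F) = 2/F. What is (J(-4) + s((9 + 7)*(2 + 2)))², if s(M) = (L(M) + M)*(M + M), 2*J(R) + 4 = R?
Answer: 67108864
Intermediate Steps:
J(R) = -2 + R/2
s(M) = 2*M*(M + 2/M) (s(M) = (2/M + M)*(M + M) = (M + 2/M)*(2*M) = 2*M*(M + 2/M))
(J(-4) + s((9 + 7)*(2 + 2)))² = ((-2 + (½)*(-4)) + (4 + 2*((9 + 7)*(2 + 2))²))² = ((-2 - 2) + (4 + 2*(16*4)²))² = (-4 + (4 + 2*64²))² = (-4 + (4 + 2*4096))² = (-4 + (4 + 8192))² = (-4 + 8196)² = 8192² = 67108864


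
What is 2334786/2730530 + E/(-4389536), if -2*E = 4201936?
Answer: 999086459521/749109983380 ≈ 1.3337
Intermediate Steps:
E = -2100968 (E = -1/2*4201936 = -2100968)
2334786/2730530 + E/(-4389536) = 2334786/2730530 - 2100968/(-4389536) = 2334786*(1/2730530) - 2100968*(-1/4389536) = 1167393/1365265 + 262621/548692 = 999086459521/749109983380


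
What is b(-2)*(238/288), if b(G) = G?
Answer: -119/72 ≈ -1.6528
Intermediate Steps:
b(-2)*(238/288) = -476/288 = -2*119/144 = -119/72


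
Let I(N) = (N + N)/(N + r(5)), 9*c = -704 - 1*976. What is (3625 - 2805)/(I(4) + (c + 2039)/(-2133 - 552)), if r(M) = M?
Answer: 6605100/1603 ≈ 4120.5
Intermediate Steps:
c = -560/3 (c = (-704 - 1*976)/9 = (-704 - 976)/9 = (⅑)*(-1680) = -560/3 ≈ -186.67)
I(N) = 2*N/(5 + N) (I(N) = (N + N)/(N + 5) = (2*N)/(5 + N) = 2*N/(5 + N))
(3625 - 2805)/(I(4) + (c + 2039)/(-2133 - 552)) = (3625 - 2805)/(2*4/(5 + 4) + (-560/3 + 2039)/(-2133 - 552)) = 820/(2*4/9 + (5557/3)/(-2685)) = 820/(2*4*(⅑) + (5557/3)*(-1/2685)) = 820/(8/9 - 5557/8055) = 820/(1603/8055) = 820*(8055/1603) = 6605100/1603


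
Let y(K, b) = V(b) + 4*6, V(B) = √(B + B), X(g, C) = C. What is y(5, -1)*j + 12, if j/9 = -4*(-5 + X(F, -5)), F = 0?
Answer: 8652 + 360*I*√2 ≈ 8652.0 + 509.12*I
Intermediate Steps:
V(B) = √2*√B (V(B) = √(2*B) = √2*√B)
y(K, b) = 24 + √2*√b (y(K, b) = √2*√b + 4*6 = √2*√b + 24 = 24 + √2*√b)
j = 360 (j = 9*(-4*(-5 - 5)) = 9*(-4*(-10)) = 9*40 = 360)
y(5, -1)*j + 12 = (24 + √2*√(-1))*360 + 12 = (24 + √2*I)*360 + 12 = (24 + I*√2)*360 + 12 = (8640 + 360*I*√2) + 12 = 8652 + 360*I*√2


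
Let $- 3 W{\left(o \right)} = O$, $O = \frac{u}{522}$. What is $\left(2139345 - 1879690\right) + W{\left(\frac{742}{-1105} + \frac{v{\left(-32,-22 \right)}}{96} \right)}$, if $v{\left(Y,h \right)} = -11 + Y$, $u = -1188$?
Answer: $\frac{7530017}{29} \approx 2.5966 \cdot 10^{5}$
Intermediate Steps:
$O = - \frac{66}{29}$ ($O = - \frac{1188}{522} = \left(-1188\right) \frac{1}{522} = - \frac{66}{29} \approx -2.2759$)
$W{\left(o \right)} = \frac{22}{29}$ ($W{\left(o \right)} = \left(- \frac{1}{3}\right) \left(- \frac{66}{29}\right) = \frac{22}{29}$)
$\left(2139345 - 1879690\right) + W{\left(\frac{742}{-1105} + \frac{v{\left(-32,-22 \right)}}{96} \right)} = \left(2139345 - 1879690\right) + \frac{22}{29} = 259655 + \frac{22}{29} = \frac{7530017}{29}$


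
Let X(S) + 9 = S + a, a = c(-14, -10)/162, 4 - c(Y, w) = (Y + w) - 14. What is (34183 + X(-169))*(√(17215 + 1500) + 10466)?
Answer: 9609274172/27 + 918142*√18715/27 ≈ 3.6055e+8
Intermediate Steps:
c(Y, w) = 18 - Y - w (c(Y, w) = 4 - ((Y + w) - 14) = 4 - (-14 + Y + w) = 4 + (14 - Y - w) = 18 - Y - w)
a = 7/27 (a = (18 - 1*(-14) - 1*(-10))/162 = (18 + 14 + 10)*(1/162) = 42*(1/162) = 7/27 ≈ 0.25926)
X(S) = -236/27 + S (X(S) = -9 + (S + 7/27) = -9 + (7/27 + S) = -236/27 + S)
(34183 + X(-169))*(√(17215 + 1500) + 10466) = (34183 + (-236/27 - 169))*(√(17215 + 1500) + 10466) = (34183 - 4799/27)*(√18715 + 10466) = 918142*(10466 + √18715)/27 = 9609274172/27 + 918142*√18715/27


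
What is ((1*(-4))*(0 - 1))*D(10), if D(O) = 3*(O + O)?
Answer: 240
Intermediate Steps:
D(O) = 6*O (D(O) = 3*(2*O) = 6*O)
((1*(-4))*(0 - 1))*D(10) = ((1*(-4))*(0 - 1))*(6*10) = -4*(-1)*60 = 4*60 = 240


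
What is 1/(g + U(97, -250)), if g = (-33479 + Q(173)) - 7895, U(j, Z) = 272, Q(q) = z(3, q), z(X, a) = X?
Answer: -1/41099 ≈ -2.4332e-5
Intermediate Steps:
Q(q) = 3
g = -41371 (g = (-33479 + 3) - 7895 = -33476 - 7895 = -41371)
1/(g + U(97, -250)) = 1/(-41371 + 272) = 1/(-41099) = -1/41099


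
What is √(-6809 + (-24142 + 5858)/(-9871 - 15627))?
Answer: 3*I*√122955320939/12749 ≈ 82.512*I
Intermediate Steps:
√(-6809 + (-24142 + 5858)/(-9871 - 15627)) = √(-6809 - 18284/(-25498)) = √(-6809 - 18284*(-1/25498)) = √(-6809 + 9142/12749) = √(-86798799/12749) = 3*I*√122955320939/12749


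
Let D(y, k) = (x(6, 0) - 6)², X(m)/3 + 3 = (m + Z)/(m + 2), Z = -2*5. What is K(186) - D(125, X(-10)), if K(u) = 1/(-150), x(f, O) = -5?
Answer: -18151/150 ≈ -121.01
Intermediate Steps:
Z = -10
K(u) = -1/150
X(m) = -9 + 3*(-10 + m)/(2 + m) (X(m) = -9 + 3*((m - 10)/(m + 2)) = -9 + 3*((-10 + m)/(2 + m)) = -9 + 3*(-10 + m)/(2 + m))
D(y, k) = 121 (D(y, k) = (-5 - 6)² = (-11)² = 121)
K(186) - D(125, X(-10)) = -1/150 - 1*121 = -1/150 - 121 = -18151/150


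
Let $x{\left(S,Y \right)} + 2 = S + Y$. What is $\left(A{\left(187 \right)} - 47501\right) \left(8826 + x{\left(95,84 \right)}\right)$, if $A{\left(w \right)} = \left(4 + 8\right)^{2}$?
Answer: $-426355071$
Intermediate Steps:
$x{\left(S,Y \right)} = -2 + S + Y$ ($x{\left(S,Y \right)} = -2 + \left(S + Y\right) = -2 + S + Y$)
$A{\left(w \right)} = 144$ ($A{\left(w \right)} = 12^{2} = 144$)
$\left(A{\left(187 \right)} - 47501\right) \left(8826 + x{\left(95,84 \right)}\right) = \left(144 - 47501\right) \left(8826 + \left(-2 + 95 + 84\right)\right) = - 47357 \left(8826 + 177\right) = \left(-47357\right) 9003 = -426355071$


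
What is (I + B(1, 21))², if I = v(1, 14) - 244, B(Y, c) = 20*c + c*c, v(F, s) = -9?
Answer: 369664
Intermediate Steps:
B(Y, c) = c² + 20*c (B(Y, c) = 20*c + c² = c² + 20*c)
I = -253 (I = -9 - 244 = -253)
(I + B(1, 21))² = (-253 + 21*(20 + 21))² = (-253 + 21*41)² = (-253 + 861)² = 608² = 369664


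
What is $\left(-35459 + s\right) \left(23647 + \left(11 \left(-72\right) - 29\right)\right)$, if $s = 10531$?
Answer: $-569006528$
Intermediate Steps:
$\left(-35459 + s\right) \left(23647 + \left(11 \left(-72\right) - 29\right)\right) = \left(-35459 + 10531\right) \left(23647 + \left(11 \left(-72\right) - 29\right)\right) = - 24928 \left(23647 - 821\right) = \left(-24928\right) 22826 = -569006528$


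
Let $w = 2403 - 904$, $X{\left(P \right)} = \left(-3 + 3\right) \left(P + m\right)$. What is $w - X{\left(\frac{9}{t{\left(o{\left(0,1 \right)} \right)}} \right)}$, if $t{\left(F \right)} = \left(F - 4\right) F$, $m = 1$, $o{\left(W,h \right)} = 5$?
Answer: $1499$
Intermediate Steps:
$t{\left(F \right)} = F \left(-4 + F\right)$ ($t{\left(F \right)} = \left(-4 + F\right) F = F \left(-4 + F\right)$)
$X{\left(P \right)} = 0$ ($X{\left(P \right)} = \left(-3 + 3\right) \left(P + 1\right) = 0 \left(1 + P\right) = 0$)
$w = 1499$
$w - X{\left(\frac{9}{t{\left(o{\left(0,1 \right)} \right)}} \right)} = 1499 - 0 = 1499 + 0 = 1499$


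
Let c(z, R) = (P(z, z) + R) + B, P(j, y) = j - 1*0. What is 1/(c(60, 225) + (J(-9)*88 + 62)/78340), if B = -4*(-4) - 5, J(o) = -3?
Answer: 39170/11594219 ≈ 0.0033784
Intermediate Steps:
P(j, y) = j (P(j, y) = j + 0 = j)
B = 11 (B = 16 - 5 = 11)
c(z, R) = 11 + R + z (c(z, R) = (z + R) + 11 = (R + z) + 11 = 11 + R + z)
1/(c(60, 225) + (J(-9)*88 + 62)/78340) = 1/((11 + 225 + 60) + (-3*88 + 62)/78340) = 1/(296 + (-264 + 62)*(1/78340)) = 1/(296 - 202*1/78340) = 1/(296 - 101/39170) = 1/(11594219/39170) = 39170/11594219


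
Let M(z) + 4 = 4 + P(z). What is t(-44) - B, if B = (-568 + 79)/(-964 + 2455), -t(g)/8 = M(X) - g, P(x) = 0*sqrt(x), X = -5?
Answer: -174781/497 ≈ -351.67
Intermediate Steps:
P(x) = 0
M(z) = 0 (M(z) = -4 + (4 + 0) = -4 + 4 = 0)
t(g) = 8*g (t(g) = -8*(0 - g) = -(-8)*g = 8*g)
B = -163/497 (B = -489/1491 = -489*1/1491 = -163/497 ≈ -0.32797)
t(-44) - B = 8*(-44) - 1*(-163/497) = -352 + 163/497 = -174781/497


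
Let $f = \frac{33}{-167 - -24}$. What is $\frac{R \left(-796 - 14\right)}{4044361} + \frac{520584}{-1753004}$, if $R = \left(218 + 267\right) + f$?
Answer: $- \frac{9079751106798}{23041788283943} \approx -0.39406$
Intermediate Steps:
$f = - \frac{3}{13}$ ($f = \frac{33}{-167 + 24} = \frac{33}{-143} = 33 \left(- \frac{1}{143}\right) = - \frac{3}{13} \approx -0.23077$)
$R = \frac{6302}{13}$ ($R = \left(218 + 267\right) - \frac{3}{13} = 485 - \frac{3}{13} = \frac{6302}{13} \approx 484.77$)
$\frac{R \left(-796 - 14\right)}{4044361} + \frac{520584}{-1753004} = \frac{\frac{6302}{13} \left(-796 - 14\right)}{4044361} + \frac{520584}{-1753004} = \frac{6302}{13} \left(-810\right) \frac{1}{4044361} + 520584 \left(- \frac{1}{1753004}\right) = \left(- \frac{5104620}{13}\right) \frac{1}{4044361} - \frac{130146}{438251} = - \frac{5104620}{52576693} - \frac{130146}{438251} = - \frac{9079751106798}{23041788283943}$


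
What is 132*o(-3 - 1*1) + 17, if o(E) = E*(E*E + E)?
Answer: -6319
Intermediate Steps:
o(E) = E*(E + E²) (o(E) = E*(E² + E) = E*(E + E²))
132*o(-3 - 1*1) + 17 = 132*((-3 - 1*1)²*(1 + (-3 - 1*1))) + 17 = 132*((-3 - 1)²*(1 + (-3 - 1))) + 17 = 132*((-4)²*(1 - 4)) + 17 = 132*(16*(-3)) + 17 = 132*(-48) + 17 = -6336 + 17 = -6319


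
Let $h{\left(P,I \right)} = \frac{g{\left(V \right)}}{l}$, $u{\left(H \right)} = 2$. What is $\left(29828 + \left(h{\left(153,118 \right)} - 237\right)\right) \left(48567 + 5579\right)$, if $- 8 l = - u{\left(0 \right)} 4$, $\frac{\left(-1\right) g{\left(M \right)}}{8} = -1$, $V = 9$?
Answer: $1602667454$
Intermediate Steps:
$g{\left(M \right)} = 8$ ($g{\left(M \right)} = \left(-8\right) \left(-1\right) = 8$)
$l = 1$ ($l = - \frac{\left(-1\right) 2 \cdot 4}{8} = - \frac{\left(-2\right) 4}{8} = \left(- \frac{1}{8}\right) \left(-8\right) = 1$)
$h{\left(P,I \right)} = 8$ ($h{\left(P,I \right)} = \frac{8}{1} = 8 \cdot 1 = 8$)
$\left(29828 + \left(h{\left(153,118 \right)} - 237\right)\right) \left(48567 + 5579\right) = \left(29828 + \left(8 - 237\right)\right) \left(48567 + 5579\right) = \left(29828 - 229\right) 54146 = 29599 \cdot 54146 = 1602667454$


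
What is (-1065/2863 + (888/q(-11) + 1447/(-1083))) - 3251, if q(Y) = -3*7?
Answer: -1459507621/442947 ≈ -3295.0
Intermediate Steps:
q(Y) = -21
(-1065/2863 + (888/q(-11) + 1447/(-1083))) - 3251 = (-1065/2863 + (888/(-21) + 1447/(-1083))) - 3251 = (-1065*1/2863 + (888*(-1/21) + 1447*(-1/1083))) - 3251 = (-1065/2863 + (-296/7 - 1447/1083)) - 3251 = (-1065/2863 - 330697/7581) - 3251 = -19486924/442947 - 3251 = -1459507621/442947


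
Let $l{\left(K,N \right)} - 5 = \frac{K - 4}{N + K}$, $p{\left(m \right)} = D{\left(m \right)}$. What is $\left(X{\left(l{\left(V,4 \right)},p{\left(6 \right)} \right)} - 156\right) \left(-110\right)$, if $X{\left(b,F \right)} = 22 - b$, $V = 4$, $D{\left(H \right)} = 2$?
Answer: $15290$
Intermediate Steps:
$p{\left(m \right)} = 2$
$l{\left(K,N \right)} = 5 + \frac{-4 + K}{K + N}$ ($l{\left(K,N \right)} = 5 + \frac{K - 4}{N + K} = 5 + \frac{-4 + K}{K + N}$)
$\left(X{\left(l{\left(V,4 \right)},p{\left(6 \right)} \right)} - 156\right) \left(-110\right) = \left(\left(22 - \frac{-4 + 5 \cdot 4 + 6 \cdot 4}{4 + 4}\right) - 156\right) \left(-110\right) = \left(\left(22 - \frac{-4 + 20 + 24}{8}\right) - 156\right) \left(-110\right) = \left(\left(22 - \frac{1}{8} \cdot 40\right) - 156\right) \left(-110\right) = \left(\left(22 - 5\right) - 156\right) \left(-110\right) = \left(17 - 156\right) \left(-110\right) = \left(-139\right) \left(-110\right) = 15290$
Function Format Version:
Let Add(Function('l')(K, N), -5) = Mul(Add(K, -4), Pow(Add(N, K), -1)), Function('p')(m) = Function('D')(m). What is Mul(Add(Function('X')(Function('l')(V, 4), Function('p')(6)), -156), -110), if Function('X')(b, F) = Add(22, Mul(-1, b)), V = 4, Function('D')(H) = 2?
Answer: 15290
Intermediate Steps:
Function('p')(m) = 2
Function('l')(K, N) = Add(5, Mul(Pow(Add(K, N), -1), Add(-4, K))) (Function('l')(K, N) = Add(5, Mul(Add(K, -4), Pow(Add(N, K), -1))) = Add(5, Mul(Add(-4, K), Pow(Add(K, N), -1))) = Add(5, Mul(Pow(Add(K, N), -1), Add(-4, K))))
Mul(Add(Function('X')(Function('l')(V, 4), Function('p')(6)), -156), -110) = Mul(Add(Add(22, Mul(-1, Mul(Pow(Add(4, 4), -1), Add(-4, Mul(5, 4), Mul(6, 4))))), -156), -110) = Mul(Add(Add(22, Mul(-1, Mul(Pow(8, -1), Add(-4, 20, 24)))), -156), -110) = Mul(Add(Add(22, Mul(-1, Mul(Rational(1, 8), 40))), -156), -110) = Mul(Add(Add(22, Mul(-1, 5)), -156), -110) = Mul(Add(Add(22, -5), -156), -110) = Mul(Add(17, -156), -110) = Mul(-139, -110) = 15290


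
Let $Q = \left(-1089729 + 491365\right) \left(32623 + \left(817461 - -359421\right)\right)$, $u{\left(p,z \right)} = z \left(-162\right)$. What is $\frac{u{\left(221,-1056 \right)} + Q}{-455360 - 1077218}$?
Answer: $\frac{361862039374}{766289} \approx 4.7223 \cdot 10^{5}$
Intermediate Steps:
$u{\left(p,z \right)} = - 162 z$
$Q = -723724249820$ ($Q = - 598364 \left(32623 + \left(817461 + 359421\right)\right) = - 598364 \left(32623 + 1176882\right) = \left(-598364\right) 1209505 = -723724249820$)
$\frac{u{\left(221,-1056 \right)} + Q}{-455360 - 1077218} = \frac{\left(-162\right) \left(-1056\right) - 723724249820}{-455360 - 1077218} = \frac{171072 - 723724249820}{-1532578} = \left(-723724078748\right) \left(- \frac{1}{1532578}\right) = \frac{361862039374}{766289}$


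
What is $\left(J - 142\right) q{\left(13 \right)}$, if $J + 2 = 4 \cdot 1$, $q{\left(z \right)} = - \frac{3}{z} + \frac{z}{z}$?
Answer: $- \frac{1400}{13} \approx -107.69$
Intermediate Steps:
$q{\left(z \right)} = 1 - \frac{3}{z}$ ($q{\left(z \right)} = - \frac{3}{z} + 1 = 1 - \frac{3}{z}$)
$J = 2$ ($J = -2 + 4 \cdot 1 = -2 + 4 = 2$)
$\left(J - 142\right) q{\left(13 \right)} = \left(2 - 142\right) \frac{-3 + 13}{13} = - 140 \cdot \frac{1}{13} \cdot 10 = \left(-140\right) \frac{10}{13} = - \frac{1400}{13}$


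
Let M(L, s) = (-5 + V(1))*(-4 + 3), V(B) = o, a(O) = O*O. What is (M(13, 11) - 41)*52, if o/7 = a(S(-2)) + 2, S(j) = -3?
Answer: -5876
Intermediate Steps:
a(O) = O²
o = 77 (o = 7*((-3)² + 2) = 7*(9 + 2) = 7*11 = 77)
V(B) = 77
M(L, s) = -72 (M(L, s) = (-5 + 77)*(-4 + 3) = 72*(-1) = -72)
(M(13, 11) - 41)*52 = (-72 - 41)*52 = -113*52 = -5876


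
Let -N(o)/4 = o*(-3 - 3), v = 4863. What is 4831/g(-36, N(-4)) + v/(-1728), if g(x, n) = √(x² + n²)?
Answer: -1621/576 + 4831*√73/876 ≈ 44.305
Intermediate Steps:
N(o) = 24*o (N(o) = -4*o*(-3 - 3) = -4*o*(-6) = -(-24)*o = 24*o)
g(x, n) = √(n² + x²)
4831/g(-36, N(-4)) + v/(-1728) = 4831/(√((24*(-4))² + (-36)²)) + 4863/(-1728) = 4831/(√((-96)² + 1296)) + 4863*(-1/1728) = 4831/(√(9216 + 1296)) - 1621/576 = 4831/(√10512) - 1621/576 = 4831/((12*√73)) - 1621/576 = 4831*(√73/876) - 1621/576 = 4831*√73/876 - 1621/576 = -1621/576 + 4831*√73/876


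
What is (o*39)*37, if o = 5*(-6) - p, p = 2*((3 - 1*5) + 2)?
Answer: -43290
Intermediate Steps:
p = 0 (p = 2*((3 - 5) + 2) = 2*(-2 + 2) = 2*0 = 0)
o = -30 (o = 5*(-6) - 1*0 = -30 + 0 = -30)
(o*39)*37 = -30*39*37 = -1170*37 = -43290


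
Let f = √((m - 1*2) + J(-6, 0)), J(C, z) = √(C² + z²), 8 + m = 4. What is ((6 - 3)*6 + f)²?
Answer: 324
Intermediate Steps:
m = -4 (m = -8 + 4 = -4)
f = 0 (f = √((-4 - 1*2) + √((-6)² + 0²)) = √((-4 - 2) + √(36 + 0)) = √(-6 + √36) = √(-6 + 6) = √0 = 0)
((6 - 3)*6 + f)² = ((6 - 3)*6 + 0)² = (3*6 + 0)² = (18 + 0)² = 18² = 324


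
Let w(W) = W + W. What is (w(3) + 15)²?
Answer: 441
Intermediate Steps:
w(W) = 2*W
(w(3) + 15)² = (2*3 + 15)² = (6 + 15)² = 21² = 441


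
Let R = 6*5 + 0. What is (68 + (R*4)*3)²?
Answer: 183184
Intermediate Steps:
R = 30 (R = 30 + 0 = 30)
(68 + (R*4)*3)² = (68 + (30*4)*3)² = (68 + 120*3)² = (68 + 360)² = 428² = 183184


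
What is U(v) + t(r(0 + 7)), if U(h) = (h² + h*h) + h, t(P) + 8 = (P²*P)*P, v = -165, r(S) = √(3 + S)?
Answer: 54377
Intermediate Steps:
t(P) = -8 + P⁴ (t(P) = -8 + (P²*P)*P = -8 + P³*P = -8 + P⁴)
U(h) = h + 2*h² (U(h) = (h² + h²) + h = 2*h² + h = h + 2*h²)
U(v) + t(r(0 + 7)) = -165*(1 + 2*(-165)) + (-8 + (√(3 + (0 + 7)))⁴) = -165*(1 - 330) + (-8 + (√(3 + 7))⁴) = -165*(-329) + (-8 + (√10)⁴) = 54285 + (-8 + 100) = 54285 + 92 = 54377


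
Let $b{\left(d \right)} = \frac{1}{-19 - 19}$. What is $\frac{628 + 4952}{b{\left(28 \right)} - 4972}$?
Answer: $- \frac{23560}{20993} \approx -1.1223$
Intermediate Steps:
$b{\left(d \right)} = - \frac{1}{38}$ ($b{\left(d \right)} = \frac{1}{-38} = - \frac{1}{38}$)
$\frac{628 + 4952}{b{\left(28 \right)} - 4972} = \frac{628 + 4952}{- \frac{1}{38} - 4972} = \frac{5580}{- \frac{188937}{38}} = 5580 \left(- \frac{38}{188937}\right) = - \frac{23560}{20993}$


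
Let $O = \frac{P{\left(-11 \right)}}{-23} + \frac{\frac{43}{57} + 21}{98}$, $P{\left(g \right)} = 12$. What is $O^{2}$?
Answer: $\frac{370793536}{4126649121} \approx 0.089853$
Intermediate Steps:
$O = - \frac{19256}{64239}$ ($O = \frac{12}{-23} + \frac{\frac{43}{57} + 21}{98} = 12 \left(- \frac{1}{23}\right) + \left(43 \cdot \frac{1}{57} + 21\right) \frac{1}{98} = - \frac{12}{23} + \left(\frac{43}{57} + 21\right) \frac{1}{98} = - \frac{12}{23} + \frac{1240}{57} \cdot \frac{1}{98} = - \frac{12}{23} + \frac{620}{2793} = - \frac{19256}{64239} \approx -0.29976$)
$O^{2} = \left(- \frac{19256}{64239}\right)^{2} = \frac{370793536}{4126649121}$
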